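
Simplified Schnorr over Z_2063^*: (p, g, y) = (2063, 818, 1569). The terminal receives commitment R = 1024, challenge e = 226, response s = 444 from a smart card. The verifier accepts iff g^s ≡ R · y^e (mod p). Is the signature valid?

g^s mod p:
818^2 = 669124 ≡ 712
818^4 ≡ 712^2 = 506944 ≡ 1509
818^8 ≡ 1509^2 = 2277081 ≡ 1592
818^16 ≡ 1592^2 = 2534464 ≡ 1100
818^32 ≡ 1100^2 = 1210000 ≡ 1082
818^64 ≡ 1082^2 = 1170724 ≡ 1003
818^128 ≡ 1003^2 = 1006009 ≡ 1328
818^256 ≡ 1328^2 = 1763584 ≡ 1782
444 = 256 + 128 + 32 + 16 + 8 + 4, so 818^444 ≡ 1782·1328·1082·1100·1592·1509 ≡ 256 (mod 2063)
R · y^e mod p:
1569^2 = 2461761 ≡ 602
1569^4 ≡ 602^2 = 362404 ≡ 1379
1569^8 ≡ 1379^2 = 1901641 ≡ 1618
1569^16 ≡ 1618^2 = 2617924 ≡ 2040
1569^32 ≡ 2040^2 = 4161600 ≡ 529
1569^64 ≡ 529^2 = 279841 ≡ 1336
1569^128 ≡ 1336^2 = 1784896 ≡ 401
226 = 128 + 64 + 32 + 2, so 1569^226 ≡ 401·1336·529·602 ≡ 4 (mod 2063)
1024·4 = 4096 ≡ 2033 (mod 2063)
256 ≠ 2033; the check fails.

invalid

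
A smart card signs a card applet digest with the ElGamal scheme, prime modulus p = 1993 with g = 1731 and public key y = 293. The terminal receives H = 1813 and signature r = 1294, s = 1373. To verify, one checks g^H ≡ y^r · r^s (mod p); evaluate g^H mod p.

1731^2 = 2996361 ≡ 882
1731^4 ≡ 882^2 = 777924 ≡ 654
1731^8 ≡ 654^2 = 427716 ≡ 1214
1731^16 ≡ 1214^2 = 1473796 ≡ 969
1731^32 ≡ 969^2 = 938961 ≡ 258
1731^64 ≡ 258^2 = 66564 ≡ 795
1731^128 ≡ 795^2 = 632025 ≡ 244
1731^256 ≡ 244^2 = 59536 ≡ 1739
1731^512 ≡ 1739^2 = 3024121 ≡ 740
1731^1024 ≡ 740^2 = 547600 ≡ 1518
1813 = 1024 + 512 + 256 + 16 + 4 + 1, so 1731^1813 ≡ 1518·740·1739·969·654·1731 ≡ 1075 (mod 1993)

1075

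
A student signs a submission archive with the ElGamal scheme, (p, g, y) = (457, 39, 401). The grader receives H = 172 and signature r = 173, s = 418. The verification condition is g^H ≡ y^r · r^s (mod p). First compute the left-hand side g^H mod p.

304

39^172 mod 457 = 304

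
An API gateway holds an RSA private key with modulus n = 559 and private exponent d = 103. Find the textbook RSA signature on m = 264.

264

m^2 ≡ 264^2 = 69696 ≡ 380
m^4 ≡ 380^2 = 144400 ≡ 178
m^8 ≡ 178^2 = 31684 ≡ 380
m^16 ≡ 380^2 = 144400 ≡ 178
m^32 ≡ 178^2 = 31684 ≡ 380
m^64 ≡ 380^2 = 144400 ≡ 178
103 = 64 + 32 + 4 + 2 + 1, so m^103 ≡ 178·380·178·380·264 ≡ 264 (mod 559)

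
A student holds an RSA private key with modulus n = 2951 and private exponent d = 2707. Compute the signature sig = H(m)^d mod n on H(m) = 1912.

1847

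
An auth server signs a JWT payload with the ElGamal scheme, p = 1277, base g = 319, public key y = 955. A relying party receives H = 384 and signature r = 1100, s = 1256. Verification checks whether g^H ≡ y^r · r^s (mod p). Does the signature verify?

Left side g^H mod p:
319^384 mod 1277 = 84
Right side y^r · r^s mod p:
955^1100 mod 1277 = 760
1100^1256 mod 1277 = 773
760·773 = 587480 ≡ 60 (mod 1277)
84 ≠ 60, so verification fails.

does not verify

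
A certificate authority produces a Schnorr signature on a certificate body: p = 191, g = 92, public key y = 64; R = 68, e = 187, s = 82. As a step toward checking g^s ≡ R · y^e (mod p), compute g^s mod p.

117

92^2 = 8464 ≡ 60
92^4 ≡ 60^2 = 3600 ≡ 162
92^8 ≡ 162^2 = 26244 ≡ 77
92^16 ≡ 77^2 = 5929 ≡ 8
92^32 ≡ 8^2 = 64
92^64 ≡ 64^2 = 4096 ≡ 85
82 = 64 + 16 + 2, so 92^82 ≡ 85·8·60 ≡ 117 (mod 191)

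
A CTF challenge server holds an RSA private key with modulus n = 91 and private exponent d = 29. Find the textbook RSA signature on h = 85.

50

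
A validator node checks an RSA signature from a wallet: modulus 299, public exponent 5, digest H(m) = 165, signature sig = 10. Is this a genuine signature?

sig^5 mod 299 = 134
The recovered value 134 does not match the digest 165.

forged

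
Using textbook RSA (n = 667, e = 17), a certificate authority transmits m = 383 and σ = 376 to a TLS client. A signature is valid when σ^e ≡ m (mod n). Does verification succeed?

fails

σ^2 ≡ 376^2 = 141376 ≡ 639
σ^4 ≡ 639^2 = 408321 ≡ 117
σ^8 ≡ 117^2 = 13689 ≡ 349
σ^16 ≡ 349^2 = 121801 ≡ 407
17 = 16 + 1, so σ^17 ≡ 407·376 ≡ 289 (mod 667)
289 ≠ 383, so verification fails.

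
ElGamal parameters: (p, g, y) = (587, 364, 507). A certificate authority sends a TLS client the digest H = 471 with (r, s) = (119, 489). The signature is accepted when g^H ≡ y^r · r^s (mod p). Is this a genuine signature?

forged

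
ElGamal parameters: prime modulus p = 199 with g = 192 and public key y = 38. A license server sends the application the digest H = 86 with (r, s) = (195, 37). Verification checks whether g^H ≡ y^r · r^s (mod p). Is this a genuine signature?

genuine

Left side g^H mod p:
192^86 mod 199 = 32
Right side y^r · r^s mod p:
38^195 mod 199 = 88
195^37 mod 199 = 127
88·127 = 11176 ≡ 32 (mod 199)
32 ≡ 32 (mod 199), so the signature is genuine.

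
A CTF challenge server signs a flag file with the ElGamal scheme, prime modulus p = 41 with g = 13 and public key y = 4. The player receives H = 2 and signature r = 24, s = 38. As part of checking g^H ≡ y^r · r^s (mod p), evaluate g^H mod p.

5

13^2 = 169 ≡ 5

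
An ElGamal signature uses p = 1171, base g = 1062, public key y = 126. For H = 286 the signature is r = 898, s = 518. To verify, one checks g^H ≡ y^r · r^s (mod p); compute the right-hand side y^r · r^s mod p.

6

Squares mod 1171: 126^1≡126, 126^2≡653, 126^4≡165, 126^8≡292, 126^16≡952, 126^32≡1121, 126^64≡158, 126^128≡373, 126^256≡951, 126^512≡389
898 = 512 + 256 + 128 + 2, so 126^898 ≡ 389·951·373·653 ≡ 1074 (mod 1171)
Squares mod 1171: 898^1≡898, 898^2≡756, 898^4≡88, 898^8≡718, 898^16≡284, 898^32≡1028, 898^64≡542, 898^128≡1014, 898^256≡58, 898^512≡1022
518 = 512 + 4 + 2, so 898^518 ≡ 1022·88·756 ≡ 1014 (mod 1171)
y^r · r^s ≡ 1074·1014 = 1089036 ≡ 6 (mod 1171)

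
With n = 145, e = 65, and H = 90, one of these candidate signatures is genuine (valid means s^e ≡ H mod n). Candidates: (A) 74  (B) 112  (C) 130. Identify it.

C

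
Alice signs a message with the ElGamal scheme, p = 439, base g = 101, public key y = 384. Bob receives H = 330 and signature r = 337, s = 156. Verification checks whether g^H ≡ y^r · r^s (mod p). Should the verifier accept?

Left side g^H mod p:
101^2 = 10201 ≡ 104
101^4 ≡ 104^2 = 10816 ≡ 280
101^8 ≡ 280^2 = 78400 ≡ 258
101^16 ≡ 258^2 = 66564 ≡ 275
101^32 ≡ 275^2 = 75625 ≡ 117
101^64 ≡ 117^2 = 13689 ≡ 80
101^128 ≡ 80^2 = 6400 ≡ 254
101^256 ≡ 254^2 = 64516 ≡ 422
330 = 256 + 64 + 8 + 2, so 101^330 ≡ 422·80·258·104 ≡ 355 (mod 439)
Right side y^r · r^s mod p:
384^2 = 147456 ≡ 391
384^4 ≡ 391^2 = 152881 ≡ 109
384^8 ≡ 109^2 = 11881 ≡ 28
384^16 ≡ 28^2 = 784 ≡ 345
384^32 ≡ 345^2 = 119025 ≡ 56
384^64 ≡ 56^2 = 3136 ≡ 63
384^128 ≡ 63^2 = 3969 ≡ 18
384^256 ≡ 18^2 = 324
337 = 256 + 64 + 16 + 1, so 384^337 ≡ 324·63·345·384 ≡ 147 (mod 439)
337^2 = 113569 ≡ 307
337^4 ≡ 307^2 = 94249 ≡ 303
337^8 ≡ 303^2 = 91809 ≡ 58
337^16 ≡ 58^2 = 3364 ≡ 291
337^32 ≡ 291^2 = 84681 ≡ 393
337^64 ≡ 393^2 = 154449 ≡ 360
337^128 ≡ 360^2 = 129600 ≡ 95
156 = 128 + 16 + 8 + 4, so 337^156 ≡ 95·291·58·303 ≡ 271 (mod 439)
147·271 = 39837 ≡ 327 (mod 439)
355 ≠ 327, so verification fails.

reject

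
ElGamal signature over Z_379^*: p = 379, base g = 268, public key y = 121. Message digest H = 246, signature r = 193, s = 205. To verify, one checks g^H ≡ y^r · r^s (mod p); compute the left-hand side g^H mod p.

268^246 mod 379 = 180

180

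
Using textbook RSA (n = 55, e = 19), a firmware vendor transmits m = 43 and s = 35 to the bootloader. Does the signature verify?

s^2 ≡ 35^2 = 1225 ≡ 15
s^4 ≡ 15^2 = 225 ≡ 5
s^8 ≡ 5^2 = 25
s^16 ≡ 25^2 = 625 ≡ 20
19 = 16 + 2 + 1, so s^19 ≡ 20·15·35 ≡ 50 (mod 55)
s^19 mod 55 = 50, but m = 43.

does not verify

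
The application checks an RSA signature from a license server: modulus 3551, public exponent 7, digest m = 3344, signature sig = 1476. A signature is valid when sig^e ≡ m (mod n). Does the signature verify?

verifies

sig^2 ≡ 1476^2 = 2178576 ≡ 1813
sig^4 ≡ 1813^2 = 3286969 ≡ 2294
7 = 4 + 2 + 1, so sig^7 ≡ 2294·1813·1476 ≡ 3344 (mod 3551)
sig^7 mod 3551 = 3344 matches m.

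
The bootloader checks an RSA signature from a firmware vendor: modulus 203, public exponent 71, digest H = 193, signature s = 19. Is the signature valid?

s^2 ≡ 19^2 = 361 ≡ 158
s^4 ≡ 158^2 = 24964 ≡ 198
s^8 ≡ 198^2 = 39204 ≡ 25
s^16 ≡ 25^2 = 625 ≡ 16
s^32 ≡ 16^2 = 256 ≡ 53
s^64 ≡ 53^2 = 2809 ≡ 170
71 = 64 + 4 + 2 + 1, so s^71 ≡ 170·198·158·19 ≡ 10 (mod 203)
The recovered value 10 does not match the digest 193.

invalid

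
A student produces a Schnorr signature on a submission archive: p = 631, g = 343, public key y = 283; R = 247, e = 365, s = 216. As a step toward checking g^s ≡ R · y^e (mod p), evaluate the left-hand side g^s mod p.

Squares mod 631: 343^1≡343, 343^2≡283, 343^4≡583, 343^8≡411, 343^16≡444, 343^32≡264, 343^64≡286, 343^128≡397
216 = 128 + 64 + 16 + 8, so 343^216 ≡ 397·286·444·411 ≡ 298 (mod 631)

298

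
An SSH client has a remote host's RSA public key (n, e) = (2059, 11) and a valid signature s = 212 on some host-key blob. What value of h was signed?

s^2 ≡ 212^2 = 44944 ≡ 1705
s^4 ≡ 1705^2 = 2907025 ≡ 1776
s^8 ≡ 1776^2 = 3154176 ≡ 1847
11 = 8 + 2 + 1, so s^11 ≡ 1847·1705·212 ≡ 283 (mod 2059)

283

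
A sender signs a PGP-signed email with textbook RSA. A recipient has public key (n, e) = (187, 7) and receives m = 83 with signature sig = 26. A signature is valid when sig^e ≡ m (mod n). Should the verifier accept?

reject

Squares mod 187: sig^1≡26, sig^2≡115, sig^4≡135
7 = 4 + 2 + 1, so sig^7 ≡ 135·115·26 ≡ 104 (mod 187)
sig^7 mod 187 = 104, but m = 83.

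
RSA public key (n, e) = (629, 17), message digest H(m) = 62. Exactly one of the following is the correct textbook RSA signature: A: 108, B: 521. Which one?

Candidate A: 108^17 mod 629 = 567
Candidate B: 521^17 mod 629 = 62
  → matches H(m) = 62

B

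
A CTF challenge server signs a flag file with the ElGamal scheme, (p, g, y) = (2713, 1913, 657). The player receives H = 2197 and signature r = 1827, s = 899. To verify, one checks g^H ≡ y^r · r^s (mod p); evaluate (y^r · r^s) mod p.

Squares mod 2713: 657^1≡657, 657^2≡282, 657^4≡847, 657^8≡1177, 657^16≡1699, 657^32≡2682, 657^64≡961, 657^128≡1101, 657^256≡2203, 657^512≡2365, 657^1024≡1732
1827 = 1024 + 512 + 256 + 32 + 2 + 1, so 657^1827 ≡ 1732·2365·2203·2682·282·657 ≡ 1988 (mod 2713)
Squares mod 2713: 1827^1≡1827, 1827^2≡939, 1827^4≡2709, 1827^8≡16, 1827^16≡256, 1827^32≡424, 1827^64≡718, 1827^128≡54, 1827^256≡203, 1827^512≡514
899 = 512 + 256 + 128 + 2 + 1, so 1827^899 ≡ 514·203·54·939·1827 ≡ 1229 (mod 2713)
y^r · r^s ≡ 1988·1229 = 2443252 ≡ 1552 (mod 2713)

1552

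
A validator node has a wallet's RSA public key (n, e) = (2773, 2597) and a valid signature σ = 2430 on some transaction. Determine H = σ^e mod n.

1404

σ^2 ≡ 2430^2 = 5904900 ≡ 1183
σ^4 ≡ 1183^2 = 1399489 ≡ 1897
σ^8 ≡ 1897^2 = 3598609 ≡ 2028
σ^16 ≡ 2028^2 = 4112784 ≡ 425
σ^32 ≡ 425^2 = 180625 ≡ 380
σ^64 ≡ 380^2 = 144400 ≡ 204
σ^128 ≡ 204^2 = 41616 ≡ 21
σ^256 ≡ 21^2 = 441
σ^512 ≡ 441^2 = 194481 ≡ 371
σ^1024 ≡ 371^2 = 137641 ≡ 1764
σ^2048 ≡ 1764^2 = 3111696 ≡ 390
2597 = 2048 + 512 + 32 + 4 + 1, so σ^2597 ≡ 390·371·380·1897·2430 ≡ 1404 (mod 2773)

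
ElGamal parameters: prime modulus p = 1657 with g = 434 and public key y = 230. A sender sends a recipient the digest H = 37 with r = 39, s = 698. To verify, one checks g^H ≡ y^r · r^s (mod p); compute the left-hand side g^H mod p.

434^2 = 188356 ≡ 1115
434^4 ≡ 1115^2 = 1243225 ≡ 475
434^8 ≡ 475^2 = 225625 ≡ 273
434^16 ≡ 273^2 = 74529 ≡ 1621
434^32 ≡ 1621^2 = 2627641 ≡ 1296
37 = 32 + 4 + 1, so 434^37 ≡ 1296·475·434 ≡ 691 (mod 1657)

691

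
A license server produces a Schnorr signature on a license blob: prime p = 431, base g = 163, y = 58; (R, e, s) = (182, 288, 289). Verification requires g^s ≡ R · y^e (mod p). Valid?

yes

g^s mod p:
163^2 = 26569 ≡ 278
163^4 ≡ 278^2 = 77284 ≡ 135
163^8 ≡ 135^2 = 18225 ≡ 123
163^16 ≡ 123^2 = 15129 ≡ 44
163^32 ≡ 44^2 = 1936 ≡ 212
163^64 ≡ 212^2 = 44944 ≡ 120
163^128 ≡ 120^2 = 14400 ≡ 177
163^256 ≡ 177^2 = 31329 ≡ 297
289 = 256 + 32 + 1, so 163^289 ≡ 297·212·163 ≡ 160 (mod 431)
R · y^e mod p:
58^2 = 3364 ≡ 347
58^4 ≡ 347^2 = 120409 ≡ 160
58^8 ≡ 160^2 = 25600 ≡ 171
58^16 ≡ 171^2 = 29241 ≡ 364
58^32 ≡ 364^2 = 132496 ≡ 179
58^64 ≡ 179^2 = 32041 ≡ 147
58^128 ≡ 147^2 = 21609 ≡ 59
58^256 ≡ 59^2 = 3481 ≡ 33
288 = 256 + 32, so 58^288 ≡ 33·179 ≡ 304 (mod 431)
182·304 = 55328 ≡ 160 (mod 431)
160 ≡ 160 (mod 431); signature holds.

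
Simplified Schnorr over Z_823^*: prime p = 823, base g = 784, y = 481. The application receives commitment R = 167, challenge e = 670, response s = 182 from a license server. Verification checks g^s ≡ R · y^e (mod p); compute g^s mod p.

329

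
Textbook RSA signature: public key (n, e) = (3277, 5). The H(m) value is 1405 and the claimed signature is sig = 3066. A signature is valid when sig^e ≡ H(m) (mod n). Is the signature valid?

invalid

sig^2 ≡ 3066^2 = 9400356 ≡ 1920
sig^4 ≡ 1920^2 = 3686400 ≡ 3052
5 = 4 + 1, so sig^5 ≡ 3052·3066 ≡ 1597 (mod 3277)
1597 ≠ 1405, so verification fails.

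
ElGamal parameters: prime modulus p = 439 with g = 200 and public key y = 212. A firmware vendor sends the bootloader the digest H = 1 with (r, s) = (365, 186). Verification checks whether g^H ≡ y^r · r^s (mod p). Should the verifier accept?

Left side g^H mod p:
200^1 mod 439 = 200
Right side y^r · r^s mod p:
212^2 = 44944 ≡ 166
212^4 ≡ 166^2 = 27556 ≡ 338
212^8 ≡ 338^2 = 114244 ≡ 104
212^16 ≡ 104^2 = 10816 ≡ 280
212^32 ≡ 280^2 = 78400 ≡ 258
212^64 ≡ 258^2 = 66564 ≡ 275
212^128 ≡ 275^2 = 75625 ≡ 117
212^256 ≡ 117^2 = 13689 ≡ 80
365 = 256 + 64 + 32 + 8 + 4 + 1, so 212^365 ≡ 80·275·258·104·338·212 ≡ 267 (mod 439)
365^2 = 133225 ≡ 208
365^4 ≡ 208^2 = 43264 ≡ 242
365^8 ≡ 242^2 = 58564 ≡ 177
365^16 ≡ 177^2 = 31329 ≡ 160
365^32 ≡ 160^2 = 25600 ≡ 138
365^64 ≡ 138^2 = 19044 ≡ 167
365^128 ≡ 167^2 = 27889 ≡ 232
186 = 128 + 32 + 16 + 8 + 2, so 365^186 ≡ 232·138·160·177·208 ≡ 397 (mod 439)
267·397 = 105999 ≡ 200 (mod 439)
200 ≡ 200 (mod 439), so the signature is genuine.

accept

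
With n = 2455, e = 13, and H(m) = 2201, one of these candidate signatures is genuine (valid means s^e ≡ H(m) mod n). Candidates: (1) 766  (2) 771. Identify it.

Candidate 1: Squares mod 2455: 766^1≡766, 766^2≡11, 766^4≡121, 766^8≡2366; 13 = 8 + 4 + 1, so 766^13 ≡ 2366·121·766 ≡ 2201 (mod 2455)
  → matches H(m) = 2201
Candidate 2: Squares mod 2455: 771^1≡771, 771^2≡331, 771^4≡1541, 771^8≡696; 13 = 8 + 4 + 1, so 771^13 ≡ 696·1541·771 ≡ 241 (mod 2455)

1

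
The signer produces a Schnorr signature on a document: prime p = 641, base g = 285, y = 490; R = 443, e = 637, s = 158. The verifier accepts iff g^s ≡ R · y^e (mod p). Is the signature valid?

valid

g^s mod p:
285^2 = 81225 ≡ 459
285^4 ≡ 459^2 = 210681 ≡ 433
285^8 ≡ 433^2 = 187489 ≡ 317
285^16 ≡ 317^2 = 100489 ≡ 493
285^32 ≡ 493^2 = 243049 ≡ 110
285^64 ≡ 110^2 = 12100 ≡ 562
285^128 ≡ 562^2 = 315844 ≡ 472
158 = 128 + 16 + 8 + 4 + 2, so 285^158 ≡ 472·493·317·433·459 ≡ 560 (mod 641)
R · y^e mod p:
490^2 = 240100 ≡ 366
490^4 ≡ 366^2 = 133956 ≡ 628
490^8 ≡ 628^2 = 394384 ≡ 169
490^16 ≡ 169^2 = 28561 ≡ 357
490^32 ≡ 357^2 = 127449 ≡ 531
490^64 ≡ 531^2 = 281961 ≡ 562
490^128 ≡ 562^2 = 315844 ≡ 472
490^256 ≡ 472^2 = 222784 ≡ 357
490^512 ≡ 357^2 = 127449 ≡ 531
637 = 512 + 64 + 32 + 16 + 8 + 4 + 1, so 490^637 ≡ 531·562·531·357·169·628·490 ≡ 554 (mod 641)
443·554 = 245422 ≡ 560 (mod 641)
560 ≡ 560 (mod 641); signature holds.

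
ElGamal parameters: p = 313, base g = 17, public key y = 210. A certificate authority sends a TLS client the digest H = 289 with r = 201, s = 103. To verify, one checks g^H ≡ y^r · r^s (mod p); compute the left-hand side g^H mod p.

122

Squares mod 313: 17^1≡17, 17^2≡289, 17^4≡263, 17^8≡309, 17^16≡16, 17^32≡256, 17^64≡119, 17^128≡76, 17^256≡142
289 = 256 + 32 + 1, so 17^289 ≡ 142·256·17 ≡ 122 (mod 313)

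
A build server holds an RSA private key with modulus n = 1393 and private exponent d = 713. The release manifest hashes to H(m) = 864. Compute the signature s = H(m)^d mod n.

915

(H(m))^2 ≡ 864^2 = 746496 ≡ 1241
(H(m))^4 ≡ 1241^2 = 1540081 ≡ 816
(H(m))^8 ≡ 816^2 = 665856 ≡ 2
(H(m))^16 ≡ 2^2 = 4
(H(m))^32 ≡ 4^2 = 16
(H(m))^64 ≡ 16^2 = 256
(H(m))^128 ≡ 256^2 = 65536 ≡ 65
(H(m))^256 ≡ 65^2 = 4225 ≡ 46
(H(m))^512 ≡ 46^2 = 2116 ≡ 723
713 = 512 + 128 + 64 + 8 + 1, so (H(m))^713 ≡ 723·65·256·2·864 ≡ 915 (mod 1393)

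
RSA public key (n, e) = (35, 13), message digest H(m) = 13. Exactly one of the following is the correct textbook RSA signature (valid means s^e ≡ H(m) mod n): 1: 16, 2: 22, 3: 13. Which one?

Candidate 1: Squares mod 35: 16^1≡16, 16^2≡11, 16^4≡16, 16^8≡11; 13 = 8 + 4 + 1, so 16^13 ≡ 11·16·16 ≡ 16 (mod 35)
Candidate 2: Squares mod 35: 22^1≡22, 22^2≡29, 22^4≡1, 22^8≡1; 13 = 8 + 4 + 1, so 22^13 ≡ 1·1·22 ≡ 22 (mod 35)
Candidate 3: Squares mod 35: 13^1≡13, 13^2≡29, 13^4≡1, 13^8≡1; 13 = 8 + 4 + 1, so 13^13 ≡ 1·1·13 ≡ 13 (mod 35)
  → matches H(m) = 13

3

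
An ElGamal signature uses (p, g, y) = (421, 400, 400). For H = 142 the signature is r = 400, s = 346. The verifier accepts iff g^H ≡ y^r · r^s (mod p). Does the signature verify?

Left side g^H mod p:
Squares mod 421: 400^1≡400, 400^2≡20, 400^4≡400, 400^8≡20, 400^16≡400, 400^32≡20, 400^64≡400, 400^128≡20
142 = 128 + 8 + 4 + 2, so 400^142 ≡ 20·20·400·20 ≡ 400 (mod 421)
Right side y^r · r^s mod p:
Squares mod 421: 400^1≡400, 400^2≡20, 400^4≡400, 400^8≡20, 400^16≡400, 400^32≡20, 400^64≡400, 400^128≡20, 400^256≡400
400 = 256 + 128 + 16, so 400^400 ≡ 400·20·400 ≡ 400 (mod 421)
Squares mod 421: 400^1≡400, 400^2≡20, 400^4≡400, 400^8≡20, 400^16≡400, 400^32≡20, 400^64≡400, 400^128≡20, 400^256≡400
346 = 256 + 64 + 16 + 8 + 2, so 400^346 ≡ 400·400·400·20·20 ≡ 400 (mod 421)
400·400 = 160000 ≡ 20 (mod 421)
400 ≠ 20, so verification fails.

does not verify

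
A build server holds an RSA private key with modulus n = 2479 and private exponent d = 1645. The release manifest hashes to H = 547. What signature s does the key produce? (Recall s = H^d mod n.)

1805

H^2 ≡ 547^2 = 299209 ≡ 1729
H^4 ≡ 1729^2 = 2989441 ≡ 2246
H^8 ≡ 2246^2 = 5044516 ≡ 2230
H^16 ≡ 2230^2 = 4972900 ≡ 26
H^32 ≡ 26^2 = 676
H^64 ≡ 676^2 = 456976 ≡ 840
H^128 ≡ 840^2 = 705600 ≡ 1564
H^256 ≡ 1564^2 = 2446096 ≡ 1802
H^512 ≡ 1802^2 = 3247204 ≡ 2193
H^1024 ≡ 2193^2 = 4809249 ≡ 2468
1645 = 1024 + 512 + 64 + 32 + 8 + 4 + 1, so H^1645 ≡ 2468·2193·840·676·2230·2246·547 ≡ 1805 (mod 2479)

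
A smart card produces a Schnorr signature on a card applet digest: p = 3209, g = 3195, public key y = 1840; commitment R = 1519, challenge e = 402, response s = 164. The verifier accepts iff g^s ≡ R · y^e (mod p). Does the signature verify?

verifies

g^s mod p:
Squares mod 3209: 3195^1≡3195, 3195^2≡196, 3195^4≡3117, 3195^8≡2046, 3195^16≡1580, 3195^32≡3007, 3195^64≡2296, 3195^128≡2438
164 = 128 + 32 + 4, so 3195^164 ≡ 2438·3007·3117 ≡ 3130 (mod 3209)
R · y^e mod p:
Squares mod 3209: 1840^1≡1840, 1840^2≡105, 1840^4≡1398, 1840^8≡123, 1840^16≡2293, 1840^32≡1507, 1840^64≡2286, 1840^128≡1544, 1840^256≡2858
402 = 256 + 128 + 16 + 2, so 1840^402 ≡ 2858·1544·2293·105 ≡ 1840 (mod 3209)
1519·1840 = 2794960 ≡ 3130 (mod 3209)
3130 ≡ 3130 (mod 3209); signature holds.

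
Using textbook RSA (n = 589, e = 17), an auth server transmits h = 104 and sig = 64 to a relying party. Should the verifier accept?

reject

sig^2 ≡ 64^2 = 4096 ≡ 562
sig^4 ≡ 562^2 = 315844 ≡ 140
sig^8 ≡ 140^2 = 19600 ≡ 163
sig^16 ≡ 163^2 = 26569 ≡ 64
17 = 16 + 1, so sig^17 ≡ 64·64 ≡ 562 (mod 589)
The recovered value 562 does not match the digest 104.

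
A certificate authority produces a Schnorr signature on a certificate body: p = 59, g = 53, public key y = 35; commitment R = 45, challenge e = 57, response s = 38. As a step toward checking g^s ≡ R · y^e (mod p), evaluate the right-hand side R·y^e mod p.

Squares mod 59: 35^1≡35, 35^2≡45, 35^4≡19, 35^8≡7, 35^16≡49, 35^32≡41
57 = 32 + 16 + 8 + 1, so 35^57 ≡ 41·49·7·35 ≡ 27 (mod 59)
R · y^e ≡ 45·27 = 1215 ≡ 35 (mod 59)

35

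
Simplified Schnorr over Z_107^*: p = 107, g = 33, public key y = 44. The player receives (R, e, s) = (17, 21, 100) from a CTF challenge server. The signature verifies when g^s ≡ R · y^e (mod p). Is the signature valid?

g^s mod p:
33^2 = 1089 ≡ 19
33^4 ≡ 19^2 = 361 ≡ 40
33^8 ≡ 40^2 = 1600 ≡ 102
33^16 ≡ 102^2 = 10404 ≡ 25
33^32 ≡ 25^2 = 625 ≡ 90
33^64 ≡ 90^2 = 8100 ≡ 75
100 = 64 + 32 + 4, so 33^100 ≡ 75·90·40 ≡ 39 (mod 107)
R · y^e mod p:
44^2 = 1936 ≡ 10
44^4 ≡ 10^2 = 100
44^8 ≡ 100^2 = 10000 ≡ 49
44^16 ≡ 49^2 = 2401 ≡ 47
21 = 16 + 4 + 1, so 44^21 ≡ 47·100·44 ≡ 76 (mod 107)
17·76 = 1292 ≡ 8 (mod 107)
39 ≠ 8; the check fails.

invalid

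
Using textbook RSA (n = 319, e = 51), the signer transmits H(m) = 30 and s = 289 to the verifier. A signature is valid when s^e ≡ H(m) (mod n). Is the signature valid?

invalid

Squares mod 319: s^1≡289, s^2≡262, s^4≡59, s^8≡291, s^16≡146, s^32≡262
51 = 32 + 16 + 2 + 1, so s^51 ≡ 262·146·262·289 ≡ 289 (mod 319)
The recovered value 289 does not match the digest 30.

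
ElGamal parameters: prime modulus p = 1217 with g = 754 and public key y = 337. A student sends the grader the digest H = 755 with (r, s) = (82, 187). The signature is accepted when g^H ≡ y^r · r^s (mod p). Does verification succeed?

Left side g^H mod p:
754^2 = 568516 ≡ 177
754^4 ≡ 177^2 = 31329 ≡ 904
754^8 ≡ 904^2 = 817216 ≡ 609
754^16 ≡ 609^2 = 370881 ≡ 913
754^32 ≡ 913^2 = 833569 ≡ 1141
754^64 ≡ 1141^2 = 1301881 ≡ 908
754^128 ≡ 908^2 = 824464 ≡ 555
754^256 ≡ 555^2 = 308025 ≡ 124
754^512 ≡ 124^2 = 15376 ≡ 772
755 = 512 + 128 + 64 + 32 + 16 + 2 + 1, so 754^755 ≡ 772·555·908·1141·913·177·754 ≡ 1183 (mod 1217)
Right side y^r · r^s mod p:
337^2 = 113569 ≡ 388
337^4 ≡ 388^2 = 150544 ≡ 853
337^8 ≡ 853^2 = 727609 ≡ 1060
337^16 ≡ 1060^2 = 1123600 ≡ 309
337^32 ≡ 309^2 = 95481 ≡ 555
337^64 ≡ 555^2 = 308025 ≡ 124
82 = 64 + 16 + 2, so 337^82 ≡ 124·309·388 ≡ 953 (mod 1217)
82^2 = 6724 ≡ 639
82^4 ≡ 639^2 = 408321 ≡ 626
82^8 ≡ 626^2 = 391876 ≡ 2
82^16 ≡ 2^2 = 4
82^32 ≡ 4^2 = 16
82^64 ≡ 16^2 = 256
82^128 ≡ 256^2 = 65536 ≡ 1035
187 = 128 + 32 + 16 + 8 + 2 + 1, so 82^187 ≡ 1035·16·4·2·639·82 ≡ 579 (mod 1217)
953·579 = 551787 ≡ 486 (mod 1217)
1183 ≠ 486, so verification fails.

fails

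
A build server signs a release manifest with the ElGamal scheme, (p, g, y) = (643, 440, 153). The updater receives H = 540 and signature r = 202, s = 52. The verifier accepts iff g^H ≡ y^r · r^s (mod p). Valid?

no

Left side g^H mod p:
440^2 = 193600 ≡ 57
440^4 ≡ 57^2 = 3249 ≡ 34
440^8 ≡ 34^2 = 1156 ≡ 513
440^16 ≡ 513^2 = 263169 ≡ 182
440^32 ≡ 182^2 = 33124 ≡ 331
440^64 ≡ 331^2 = 109561 ≡ 251
440^128 ≡ 251^2 = 63001 ≡ 630
440^256 ≡ 630^2 = 396900 ≡ 169
440^512 ≡ 169^2 = 28561 ≡ 269
540 = 512 + 16 + 8 + 4, so 440^540 ≡ 269·182·513·34 ≡ 217 (mod 643)
Right side y^r · r^s mod p:
153^2 = 23409 ≡ 261
153^4 ≡ 261^2 = 68121 ≡ 606
153^8 ≡ 606^2 = 367236 ≡ 83
153^16 ≡ 83^2 = 6889 ≡ 459
153^32 ≡ 459^2 = 210681 ≡ 420
153^64 ≡ 420^2 = 176400 ≡ 218
153^128 ≡ 218^2 = 47524 ≡ 585
202 = 128 + 64 + 8 + 2, so 153^202 ≡ 585·218·83·261 ≡ 97 (mod 643)
202^2 = 40804 ≡ 295
202^4 ≡ 295^2 = 87025 ≡ 220
202^8 ≡ 220^2 = 48400 ≡ 175
202^16 ≡ 175^2 = 30625 ≡ 404
202^32 ≡ 404^2 = 163216 ≡ 537
52 = 32 + 16 + 4, so 202^52 ≡ 537·404·220 ≡ 599 (mod 643)
97·599 = 58103 ≡ 233 (mod 643)
217 ≠ 233, so verification fails.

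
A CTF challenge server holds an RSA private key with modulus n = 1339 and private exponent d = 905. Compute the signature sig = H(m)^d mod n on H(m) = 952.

503

(H(m))^2 ≡ 952^2 = 906304 ≡ 1140
(H(m))^4 ≡ 1140^2 = 1299600 ≡ 770
(H(m))^8 ≡ 770^2 = 592900 ≡ 1062
(H(m))^16 ≡ 1062^2 = 1127844 ≡ 406
(H(m))^32 ≡ 406^2 = 164836 ≡ 139
(H(m))^64 ≡ 139^2 = 19321 ≡ 575
(H(m))^128 ≡ 575^2 = 330625 ≡ 1231
(H(m))^256 ≡ 1231^2 = 1515361 ≡ 952
(H(m))^512 ≡ 952^2 = 906304 ≡ 1140
905 = 512 + 256 + 128 + 8 + 1, so (H(m))^905 ≡ 1140·952·1231·1062·952 ≡ 503 (mod 1339)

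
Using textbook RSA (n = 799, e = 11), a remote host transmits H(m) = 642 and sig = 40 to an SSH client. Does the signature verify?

does not verify

sig^11 mod 799 = 481
481 ≠ 642, so verification fails.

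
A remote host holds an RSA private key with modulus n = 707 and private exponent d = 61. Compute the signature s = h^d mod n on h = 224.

h^2 ≡ 224^2 = 50176 ≡ 686
h^4 ≡ 686^2 = 470596 ≡ 441
h^8 ≡ 441^2 = 194481 ≡ 56
h^16 ≡ 56^2 = 3136 ≡ 308
h^32 ≡ 308^2 = 94864 ≡ 126
61 = 32 + 16 + 8 + 4 + 1, so h^61 ≡ 126·308·56·441·224 ≡ 287 (mod 707)

287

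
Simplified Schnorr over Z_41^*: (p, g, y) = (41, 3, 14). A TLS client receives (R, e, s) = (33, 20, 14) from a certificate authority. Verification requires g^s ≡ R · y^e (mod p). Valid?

no

g^s mod p:
3^2 = 9
3^4 ≡ 9^2 = 81 ≡ 40
3^8 ≡ 40^2 = 1600 ≡ 1
14 = 8 + 4 + 2, so 3^14 ≡ 1·40·9 ≡ 32 (mod 41)
R · y^e mod p:
14^2 = 196 ≡ 32
14^4 ≡ 32^2 = 1024 ≡ 40
14^8 ≡ 40^2 = 1600 ≡ 1
14^16 ≡ 1^2 = 1
20 = 16 + 4, so 14^20 ≡ 1·40 ≡ 40 (mod 41)
33·40 = 1320 ≡ 8 (mod 41)
32 ≠ 8; the check fails.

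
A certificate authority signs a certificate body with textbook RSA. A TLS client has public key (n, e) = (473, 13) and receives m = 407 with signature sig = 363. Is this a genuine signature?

genuine

Squares mod 473: sig^1≡363, sig^2≡275, sig^4≡418, sig^8≡187
13 = 8 + 4 + 1, so sig^13 ≡ 187·418·363 ≡ 407 (mod 473)
Since 407 equals the digest 407, verification succeeds.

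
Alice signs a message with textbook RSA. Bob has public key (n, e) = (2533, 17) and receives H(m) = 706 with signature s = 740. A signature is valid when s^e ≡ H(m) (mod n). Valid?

yes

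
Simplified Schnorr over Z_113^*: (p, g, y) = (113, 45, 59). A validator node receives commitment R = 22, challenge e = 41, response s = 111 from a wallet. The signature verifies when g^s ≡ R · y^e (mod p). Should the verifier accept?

reject

g^s mod p:
45^2 = 2025 ≡ 104
45^4 ≡ 104^2 = 10816 ≡ 81
45^8 ≡ 81^2 = 6561 ≡ 7
45^16 ≡ 7^2 = 49
45^32 ≡ 49^2 = 2401 ≡ 28
45^64 ≡ 28^2 = 784 ≡ 106
111 = 64 + 32 + 8 + 4 + 2 + 1, so 45^111 ≡ 106·28·7·81·104·45 ≡ 108 (mod 113)
R · y^e mod p:
59^2 = 3481 ≡ 91
59^4 ≡ 91^2 = 8281 ≡ 32
59^8 ≡ 32^2 = 1024 ≡ 7
59^16 ≡ 7^2 = 49
59^32 ≡ 49^2 = 2401 ≡ 28
41 = 32 + 8 + 1, so 59^41 ≡ 28·7·59 ≡ 38 (mod 113)
22·38 = 836 ≡ 45 (mod 113)
108 ≠ 45; the check fails.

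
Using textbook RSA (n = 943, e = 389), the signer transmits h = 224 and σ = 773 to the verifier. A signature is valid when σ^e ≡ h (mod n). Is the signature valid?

valid

σ^2 ≡ 773^2 = 597529 ≡ 610
σ^4 ≡ 610^2 = 372100 ≡ 558
σ^8 ≡ 558^2 = 311364 ≡ 174
σ^16 ≡ 174^2 = 30276 ≡ 100
σ^32 ≡ 100^2 = 10000 ≡ 570
σ^64 ≡ 570^2 = 324900 ≡ 508
σ^128 ≡ 508^2 = 258064 ≡ 625
σ^256 ≡ 625^2 = 390625 ≡ 223
389 = 256 + 128 + 4 + 1, so σ^389 ≡ 223·625·558·773 ≡ 224 (mod 943)
224 = h, so the signature checks out.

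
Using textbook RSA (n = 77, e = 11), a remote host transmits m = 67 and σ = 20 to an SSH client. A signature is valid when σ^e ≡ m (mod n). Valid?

Squares mod 77: σ^1≡20, σ^2≡15, σ^4≡71, σ^8≡36
11 = 8 + 2 + 1, so σ^11 ≡ 36·15·20 ≡ 20 (mod 77)
σ^11 mod 77 = 20, but m = 67.

no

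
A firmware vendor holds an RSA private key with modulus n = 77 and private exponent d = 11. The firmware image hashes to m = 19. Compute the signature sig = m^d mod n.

52

Squares mod 77: m^1≡19, m^2≡53, m^4≡37, m^8≡60
11 = 8 + 2 + 1, so m^11 ≡ 60·53·19 ≡ 52 (mod 77)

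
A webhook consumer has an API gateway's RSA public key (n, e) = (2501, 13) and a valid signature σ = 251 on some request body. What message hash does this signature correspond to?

2007

σ^2 ≡ 251^2 = 63001 ≡ 476
σ^4 ≡ 476^2 = 226576 ≡ 1486
σ^8 ≡ 1486^2 = 2208196 ≡ 2314
13 = 8 + 4 + 1, so σ^13 ≡ 2314·1486·251 ≡ 2007 (mod 2501)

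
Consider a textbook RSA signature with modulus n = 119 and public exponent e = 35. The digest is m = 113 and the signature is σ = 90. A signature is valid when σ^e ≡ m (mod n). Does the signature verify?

does not verify

Squares mod 119: σ^1≡90, σ^2≡8, σ^4≡64, σ^8≡50, σ^16≡1, σ^32≡1
35 = 32 + 2 + 1, so σ^35 ≡ 1·8·90 ≡ 6 (mod 119)
σ^35 mod 119 = 6, but m = 113.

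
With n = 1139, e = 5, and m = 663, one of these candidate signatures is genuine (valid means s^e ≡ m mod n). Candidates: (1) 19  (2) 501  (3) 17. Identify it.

Candidate 1: Squares mod 1139: 19^1≡19, 19^2≡361, 19^4≡475; 5 = 4 + 1, so 19^5 ≡ 475·19 ≡ 1052 (mod 1139)
Candidate 2: Squares mod 1139: 501^1≡501, 501^2≡421, 501^4≡696; 5 = 4 + 1, so 501^5 ≡ 696·501 ≡ 162 (mod 1139)
Candidate 3: Squares mod 1139: 17^1≡17, 17^2≡289, 17^4≡374; 5 = 4 + 1, so 17^5 ≡ 374·17 ≡ 663 (mod 1139)
  → matches m = 663

3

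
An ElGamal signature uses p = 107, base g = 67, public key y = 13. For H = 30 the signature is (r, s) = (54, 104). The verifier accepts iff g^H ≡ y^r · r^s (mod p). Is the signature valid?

valid

Left side g^H mod p:
67^30 mod 107 = 52
Right side y^r · r^s mod p:
13^54 mod 107 = 13
54^104 mod 107 = 4
13·4 = 52 ≡ 52 (mod 107)
52 ≡ 52 (mod 107), so the signature is genuine.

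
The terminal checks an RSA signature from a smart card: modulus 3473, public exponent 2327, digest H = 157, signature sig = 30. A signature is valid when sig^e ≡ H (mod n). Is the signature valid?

valid

sig^2327 mod 3473 = 157
157 = H, so the signature checks out.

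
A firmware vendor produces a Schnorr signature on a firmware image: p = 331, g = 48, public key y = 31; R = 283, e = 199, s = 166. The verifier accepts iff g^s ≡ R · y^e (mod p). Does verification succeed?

fails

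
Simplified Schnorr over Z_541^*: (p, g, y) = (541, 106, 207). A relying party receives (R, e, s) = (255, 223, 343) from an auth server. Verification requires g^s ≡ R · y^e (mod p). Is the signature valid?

valid

g^s mod p:
Squares mod 541: 106^1≡106, 106^2≡416, 106^4≡477, 106^8≡309, 106^16≡265, 106^32≡436, 106^64≡205, 106^128≡368, 106^256≡174
343 = 256 + 64 + 16 + 4 + 2 + 1, so 106^343 ≡ 174·205·265·477·416·106 ≡ 322 (mod 541)
R · y^e mod p:
Squares mod 541: 207^1≡207, 207^2≡110, 207^4≡198, 207^8≡252, 207^16≡207, 207^32≡110, 207^64≡198, 207^128≡252
223 = 128 + 64 + 16 + 8 + 4 + 2 + 1, so 207^223 ≡ 252·198·207·252·198·110·207 ≡ 241 (mod 541)
255·241 = 61455 ≡ 322 (mod 541)
322 ≡ 322 (mod 541); signature holds.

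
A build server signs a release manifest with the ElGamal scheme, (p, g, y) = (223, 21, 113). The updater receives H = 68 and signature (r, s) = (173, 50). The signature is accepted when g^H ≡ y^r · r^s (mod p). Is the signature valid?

invalid

Left side g^H mod p:
Squares mod 223: 21^1≡21, 21^2≡218, 21^4≡25, 21^8≡179, 21^16≡152, 21^32≡135, 21^64≡162
68 = 64 + 4, so 21^68 ≡ 162·25 ≡ 36 (mod 223)
Right side y^r · r^s mod p:
Squares mod 223: 113^1≡113, 113^2≡58, 113^4≡19, 113^8≡138, 113^16≡89, 113^32≡116, 113^64≡76, 113^128≡201
173 = 128 + 32 + 8 + 4 + 1, so 113^173 ≡ 201·116·138·19·113 ≡ 214 (mod 223)
Squares mod 223: 173^1≡173, 173^2≡47, 173^4≡202, 173^8≡218, 173^16≡25, 173^32≡179
50 = 32 + 16 + 2, so 173^50 ≡ 179·25·47 ≡ 36 (mod 223)
214·36 = 7704 ≡ 122 (mod 223)
36 ≠ 122, so verification fails.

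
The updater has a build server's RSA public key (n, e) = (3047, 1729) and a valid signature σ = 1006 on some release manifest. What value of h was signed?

σ^2 ≡ 1006^2 = 1012036 ≡ 432
σ^4 ≡ 432^2 = 186624 ≡ 757
σ^8 ≡ 757^2 = 573049 ≡ 213
σ^16 ≡ 213^2 = 45369 ≡ 2711
σ^32 ≡ 2711^2 = 7349521 ≡ 157
σ^64 ≡ 157^2 = 24649 ≡ 273
σ^128 ≡ 273^2 = 74529 ≡ 1401
σ^256 ≡ 1401^2 = 1962801 ≡ 533
σ^512 ≡ 533^2 = 284089 ≡ 718
σ^1024 ≡ 718^2 = 515524 ≡ 581
1729 = 1024 + 512 + 128 + 64 + 1, so σ^1729 ≡ 581·718·1401·273·1006 ≡ 757 (mod 3047)

757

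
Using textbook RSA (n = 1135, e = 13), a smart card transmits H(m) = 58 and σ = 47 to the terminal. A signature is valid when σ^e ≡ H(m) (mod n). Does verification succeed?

fails

σ^2 ≡ 47^2 = 2209 ≡ 1074
σ^4 ≡ 1074^2 = 1153476 ≡ 316
σ^8 ≡ 316^2 = 99856 ≡ 1111
13 = 8 + 4 + 1, so σ^13 ≡ 1111·316·47 ≡ 1077 (mod 1135)
The recovered value 1077 does not match the digest 58.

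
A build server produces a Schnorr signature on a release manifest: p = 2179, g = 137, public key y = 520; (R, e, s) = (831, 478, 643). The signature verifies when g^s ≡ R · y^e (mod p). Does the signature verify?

g^s mod p:
Squares mod 2179: 137^1≡137, 137^2≡1337, 137^4≡789, 137^8≡1506, 137^16≡1876, 137^32≡291, 137^64≡1879, 137^128≡661, 137^256≡1121, 137^512≡1537
643 = 512 + 128 + 2 + 1, so 137^643 ≡ 1537·661·1337·137 ≡ 312 (mod 2179)
R · y^e mod p:
Squares mod 2179: 520^1≡520, 520^2≡204, 520^4≡215, 520^8≡466, 520^16≡1435, 520^32≡70, 520^64≡542, 520^128≡1778, 520^256≡1734
478 = 256 + 128 + 64 + 16 + 8 + 4 + 2, so 520^478 ≡ 1734·1778·542·1435·466·215·204 ≡ 802 (mod 2179)
831·802 = 666462 ≡ 1867 (mod 2179)
312 ≠ 1867; the check fails.

does not verify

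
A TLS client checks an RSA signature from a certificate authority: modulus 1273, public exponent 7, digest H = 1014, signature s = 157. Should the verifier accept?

reject

s^7 mod 1273 = 1156
s^7 mod 1273 = 1156, but H = 1014.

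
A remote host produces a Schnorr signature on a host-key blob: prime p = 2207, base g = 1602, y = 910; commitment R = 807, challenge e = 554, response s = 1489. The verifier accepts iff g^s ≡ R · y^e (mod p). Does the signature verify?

does not verify

g^s mod p:
Squares mod 2207: 1602^1≡1602, 1602^2≡1870, 1602^4≡1012, 1602^8≡96, 1602^16≡388, 1602^32≡468, 1602^64≡531, 1602^128≡1672, 1602^256≡1522, 1602^512≡1341, 1602^1024≡1783
1489 = 1024 + 256 + 128 + 64 + 16 + 1, so 1602^1489 ≡ 1783·1522·1672·531·388·1602 ≡ 1645 (mod 2207)
R · y^e mod p:
Squares mod 2207: 910^1≡910, 910^2≡475, 910^4≡511, 910^8≡695, 910^16≡1899, 910^32≡2170, 910^64≡1369, 910^128≡418, 910^256≡371, 910^512≡807
554 = 512 + 32 + 8 + 2, so 910^554 ≡ 807·2170·695·475 ≡ 1177 (mod 2207)
807·1177 = 949839 ≡ 829 (mod 2207)
1645 ≠ 829; the check fails.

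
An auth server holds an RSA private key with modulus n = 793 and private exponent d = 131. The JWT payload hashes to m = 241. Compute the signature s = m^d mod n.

119

m^2 ≡ 241^2 = 58081 ≡ 192
m^4 ≡ 192^2 = 36864 ≡ 386
m^8 ≡ 386^2 = 148996 ≡ 705
m^16 ≡ 705^2 = 497025 ≡ 607
m^32 ≡ 607^2 = 368449 ≡ 497
m^64 ≡ 497^2 = 247009 ≡ 386
m^128 ≡ 386^2 = 148996 ≡ 705
131 = 128 + 2 + 1, so m^131 ≡ 705·192·241 ≡ 119 (mod 793)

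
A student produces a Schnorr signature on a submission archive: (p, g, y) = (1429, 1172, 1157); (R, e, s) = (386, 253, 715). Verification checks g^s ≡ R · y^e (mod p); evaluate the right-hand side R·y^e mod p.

1157^2 = 1338649 ≡ 1105
1157^4 ≡ 1105^2 = 1221025 ≡ 659
1157^8 ≡ 659^2 = 434281 ≡ 1294
1157^16 ≡ 1294^2 = 1674436 ≡ 1077
1157^32 ≡ 1077^2 = 1159929 ≡ 1010
1157^64 ≡ 1010^2 = 1020100 ≡ 1223
1157^128 ≡ 1223^2 = 1495729 ≡ 995
253 = 128 + 64 + 32 + 16 + 8 + 4 + 1, so 1157^253 ≡ 995·1223·1010·1077·1294·659·1157 ≡ 1010 (mod 1429)
R · y^e ≡ 386·1010 = 389860 ≡ 1172 (mod 1429)

1172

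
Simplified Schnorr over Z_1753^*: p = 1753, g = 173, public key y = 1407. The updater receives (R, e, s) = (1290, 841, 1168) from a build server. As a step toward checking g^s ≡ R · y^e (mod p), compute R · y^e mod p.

1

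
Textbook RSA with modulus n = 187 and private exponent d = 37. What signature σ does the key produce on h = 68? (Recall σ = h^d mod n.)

h^2 ≡ 68^2 = 4624 ≡ 136
h^4 ≡ 136^2 = 18496 ≡ 170
h^8 ≡ 170^2 = 28900 ≡ 102
h^16 ≡ 102^2 = 10404 ≡ 119
h^32 ≡ 119^2 = 14161 ≡ 136
37 = 32 + 4 + 1, so h^37 ≡ 136·170·68 ≡ 51 (mod 187)

51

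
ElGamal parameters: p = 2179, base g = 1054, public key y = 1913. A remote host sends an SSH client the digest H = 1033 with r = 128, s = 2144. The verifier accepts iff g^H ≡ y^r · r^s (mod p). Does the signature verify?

Left side g^H mod p:
1054^1033 mod 2179 = 66
Right side y^r · r^s mod p:
1913^128 mod 2179 = 813
128^2144 mod 2179 = 195
813·195 = 158535 ≡ 1647 (mod 2179)
66 ≠ 1647, so verification fails.

does not verify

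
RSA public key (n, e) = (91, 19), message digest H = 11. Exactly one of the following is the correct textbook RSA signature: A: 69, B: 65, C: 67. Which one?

Candidate A: Squares mod 91: 69^1≡69, 69^2≡29, 69^4≡22, 69^8≡29, 69^16≡22; 19 = 16 + 2 + 1, so 69^19 ≡ 22·29·69 ≡ 69 (mod 91)
Candidate B: Squares mod 91: 65^1≡65, 65^2≡39, 65^4≡65, 65^8≡39, 65^16≡65; 19 = 16 + 2 + 1, so 65^19 ≡ 65·39·65 ≡ 65 (mod 91)
Candidate C: Squares mod 91: 67^1≡67, 67^2≡30, 67^4≡81, 67^8≡9, 67^16≡81; 19 = 16 + 2 + 1, so 67^19 ≡ 81·30·67 ≡ 11 (mod 91)
  → matches H = 11

C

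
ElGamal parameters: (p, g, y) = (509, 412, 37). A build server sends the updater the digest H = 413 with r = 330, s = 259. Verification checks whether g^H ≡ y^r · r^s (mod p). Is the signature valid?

invalid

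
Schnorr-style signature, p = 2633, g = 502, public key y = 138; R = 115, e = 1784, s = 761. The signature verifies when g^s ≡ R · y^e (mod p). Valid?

no

g^s mod p:
502^761 mod 2633 = 544
R · y^e mod p:
138^1784 mod 2633 = 1091
115·1091 = 125465 ≡ 1714 (mod 2633)
544 ≠ 1714; the check fails.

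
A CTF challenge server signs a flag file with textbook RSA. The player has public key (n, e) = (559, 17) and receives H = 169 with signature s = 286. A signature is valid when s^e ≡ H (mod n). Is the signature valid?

invalid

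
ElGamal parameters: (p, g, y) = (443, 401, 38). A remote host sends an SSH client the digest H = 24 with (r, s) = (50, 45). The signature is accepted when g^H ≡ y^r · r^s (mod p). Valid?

no

Left side g^H mod p:
Squares mod 443: 401^1≡401, 401^2≡435, 401^4≡64, 401^8≡109, 401^16≡363
24 = 16 + 8, so 401^24 ≡ 363·109 ≡ 140 (mod 443)
Right side y^r · r^s mod p:
Squares mod 443: 38^1≡38, 38^2≡115, 38^4≡378, 38^8≡238, 38^16≡383, 38^32≡56
50 = 32 + 16 + 2, so 38^50 ≡ 56·383·115 ≡ 339 (mod 443)
Squares mod 443: 50^1≡50, 50^2≡285, 50^4≡156, 50^8≡414, 50^16≡398, 50^32≡253
45 = 32 + 8 + 4 + 1, so 50^45 ≡ 253·414·156·50 ≡ 355 (mod 443)
339·355 = 120345 ≡ 292 (mod 443)
140 ≠ 292, so verification fails.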